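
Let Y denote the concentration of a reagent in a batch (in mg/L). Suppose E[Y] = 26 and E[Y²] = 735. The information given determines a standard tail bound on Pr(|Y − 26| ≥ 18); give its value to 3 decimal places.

0.182

The first two moments determine the variance, so Chebyshev's inequality is the sharpest standard bound available.
Var(Y) = E[Y²] − (E[Y])² = 735 − 676 = 59.
Chebyshev's inequality: Pr(|Y − μ| ≥ t) ≤ Var(Y)/t² = 59/324 = 0.1821.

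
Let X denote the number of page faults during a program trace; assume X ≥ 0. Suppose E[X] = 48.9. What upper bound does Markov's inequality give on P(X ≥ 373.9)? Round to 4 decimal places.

Markov's inequality: for a non-negative random variable, P(X ≥ a) ≤ E[X]/a.
Here E[X] = 48.9 and a = 373.9, so the bound is 48.9/373.9 = 0.1308.

0.1308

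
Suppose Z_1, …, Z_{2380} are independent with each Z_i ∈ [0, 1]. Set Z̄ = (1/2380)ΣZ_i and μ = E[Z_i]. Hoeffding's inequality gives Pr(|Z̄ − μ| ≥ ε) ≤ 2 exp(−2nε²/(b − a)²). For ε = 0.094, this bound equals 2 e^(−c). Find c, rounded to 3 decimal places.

42.059

c = 2nε²/(b − a)² = 2·2380·0.094² / 1² = 42.0594.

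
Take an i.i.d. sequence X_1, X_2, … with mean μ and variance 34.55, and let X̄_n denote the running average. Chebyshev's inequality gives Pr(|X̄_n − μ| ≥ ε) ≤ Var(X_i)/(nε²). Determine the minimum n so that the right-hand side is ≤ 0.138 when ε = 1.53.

107

Require 34.55/(n·1.53²) ≤ 0.138, i.e. n ≥ 34.55/(0.138·1.53²) = 106.951.
The smallest integer n is 107.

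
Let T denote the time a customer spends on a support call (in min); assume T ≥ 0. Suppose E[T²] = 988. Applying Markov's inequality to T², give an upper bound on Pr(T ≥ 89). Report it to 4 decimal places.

0.1247

Since T ≥ 0, the event {T ≥ 89} is the same as {T² ≥ 7921}.
Markov's inequality applied to T² gives Pr(T² ≥ 7921) ≤ E[T²]/7921 = 988/7921 = 0.1247.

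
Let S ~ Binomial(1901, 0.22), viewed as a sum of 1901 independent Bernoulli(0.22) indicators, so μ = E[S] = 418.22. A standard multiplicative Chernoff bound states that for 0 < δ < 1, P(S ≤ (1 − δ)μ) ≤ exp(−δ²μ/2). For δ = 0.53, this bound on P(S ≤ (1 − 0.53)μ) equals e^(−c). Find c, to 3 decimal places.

58.739

c = δ²μ/2 = 0.53²·418.22/2 = 58.7390.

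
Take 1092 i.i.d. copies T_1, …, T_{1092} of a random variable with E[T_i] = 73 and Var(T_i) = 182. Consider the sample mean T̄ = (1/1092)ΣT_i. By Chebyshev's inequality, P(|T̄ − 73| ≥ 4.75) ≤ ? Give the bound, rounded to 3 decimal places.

Var(T̄) = Var(T_i)/n = 182/1092 = 0.16667.
Chebyshev: P(|T̄ − 73| ≥ 4.75) ≤ Var(T̄)/(4.75)² = 182/(1092·4.75²) = 0.0074.

0.007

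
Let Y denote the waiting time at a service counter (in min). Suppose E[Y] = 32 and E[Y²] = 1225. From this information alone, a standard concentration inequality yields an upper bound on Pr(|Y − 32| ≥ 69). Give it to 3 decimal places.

The first two moments determine the variance, so Chebyshev's inequality is the sharpest standard bound available.
Var(Y) = E[Y²] − (E[Y])² = 1225 − 1024 = 201.
Chebyshev's inequality: Pr(|Y − μ| ≥ t) ≤ Var(Y)/t² = 201/4761 = 0.0422.

0.042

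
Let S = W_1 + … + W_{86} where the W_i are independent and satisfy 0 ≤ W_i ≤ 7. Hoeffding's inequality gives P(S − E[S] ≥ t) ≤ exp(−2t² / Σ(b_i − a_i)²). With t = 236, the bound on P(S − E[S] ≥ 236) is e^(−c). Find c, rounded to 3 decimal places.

Σ(b_i − a_i)² = 86·(7)² = 4214.
c = 2t²/4214 = 2·236²/4214 = 26.4338.

26.434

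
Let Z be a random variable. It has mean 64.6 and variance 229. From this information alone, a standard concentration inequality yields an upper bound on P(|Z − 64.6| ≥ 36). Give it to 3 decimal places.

Mean and variance are known, so Chebyshev's inequality applies.
Chebyshev: P(|Z − μ| ≥ t) ≤ Var(Z)/t².
Bound = 229 / 1296 = 0.1767.

0.177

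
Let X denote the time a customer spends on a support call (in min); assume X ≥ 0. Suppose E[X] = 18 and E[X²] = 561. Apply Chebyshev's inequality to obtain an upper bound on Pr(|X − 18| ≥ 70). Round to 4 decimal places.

0.0484

Var(X) = E[X²] − (E[X])² = 561 − 324 = 237.
Chebyshev's inequality: Pr(|X − μ| ≥ t) ≤ Var(X)/t² = 237/4900 = 0.0484.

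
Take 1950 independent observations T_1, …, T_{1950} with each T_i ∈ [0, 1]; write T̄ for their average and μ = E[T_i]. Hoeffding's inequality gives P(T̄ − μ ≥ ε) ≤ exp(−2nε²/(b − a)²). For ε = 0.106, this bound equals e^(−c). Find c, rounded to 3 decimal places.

43.820

c = 2nε²/(b − a)² = 2·1950·0.106² / 1² = 43.8204.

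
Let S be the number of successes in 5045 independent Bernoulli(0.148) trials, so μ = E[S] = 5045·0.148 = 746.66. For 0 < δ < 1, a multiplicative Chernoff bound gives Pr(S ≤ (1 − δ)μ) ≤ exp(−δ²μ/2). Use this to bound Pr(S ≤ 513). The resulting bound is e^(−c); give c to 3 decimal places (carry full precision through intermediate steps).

36.561

Write 513 = (1 − δ)μ, so δ = 1 − 513/746.66 = 0.3129403…
Then the exponent is δ²μ/2 = (μ − 513)²/(2μ) = 36.560815.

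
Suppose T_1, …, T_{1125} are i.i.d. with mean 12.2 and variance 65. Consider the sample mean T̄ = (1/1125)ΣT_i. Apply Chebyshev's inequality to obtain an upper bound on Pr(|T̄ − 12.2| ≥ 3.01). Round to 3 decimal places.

0.006

Var(T̄) = Var(T_i)/n = 65/1125 = 0.057778.
Chebyshev: Pr(|T̄ − 12.2| ≥ 3.01) ≤ Var(T̄)/(3.01)² = 65/(1125·3.01²) = 0.0064.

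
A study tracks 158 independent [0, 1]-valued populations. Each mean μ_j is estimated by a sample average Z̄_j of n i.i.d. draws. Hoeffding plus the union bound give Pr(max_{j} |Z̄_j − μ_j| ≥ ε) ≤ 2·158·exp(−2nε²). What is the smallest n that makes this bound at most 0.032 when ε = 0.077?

Need 2·158·exp(−2nε²) ≤ 0.032, i.e. exp(−2nε²) ≤ 0.032/316.
So 2nε² ≥ ln(316/0.032) = 9.197762.
Hence n ≥ 9.197762/(2·0.077²) = 775.659.
The smallest integer n is 776.

776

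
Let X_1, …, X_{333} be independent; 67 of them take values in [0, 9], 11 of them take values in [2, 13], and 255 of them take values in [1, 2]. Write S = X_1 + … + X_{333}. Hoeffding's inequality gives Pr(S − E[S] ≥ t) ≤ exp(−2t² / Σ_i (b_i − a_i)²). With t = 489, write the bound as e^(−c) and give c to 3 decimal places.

68.194

Σ(b_i − a_i)² = 67·9² + 11·11² + 255·1² = 7013.
c = 2t² / 7013 = 2·489² / 7013 = 68.1936.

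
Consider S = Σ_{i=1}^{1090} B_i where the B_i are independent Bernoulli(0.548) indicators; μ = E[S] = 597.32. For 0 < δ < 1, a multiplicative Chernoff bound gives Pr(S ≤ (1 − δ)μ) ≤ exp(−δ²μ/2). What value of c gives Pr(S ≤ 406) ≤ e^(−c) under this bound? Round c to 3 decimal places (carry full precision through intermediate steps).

30.640

Write 406 = (1 − δ)μ, so δ = 1 − 406/597.32 = 0.3202973…
Then the exponent is δ²μ/2 = (μ − 406)²/(2μ) = 30.639642.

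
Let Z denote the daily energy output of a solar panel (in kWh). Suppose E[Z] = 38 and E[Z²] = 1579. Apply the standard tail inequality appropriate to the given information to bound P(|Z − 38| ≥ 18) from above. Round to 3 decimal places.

The first two moments determine the variance, so Chebyshev's inequality is the sharpest standard bound available.
Var(Z) = E[Z²] − (E[Z])² = 1579 − 1444 = 135.
Chebyshev's inequality: P(|Z − μ| ≥ t) ≤ Var(Z)/t² = 135/324 = 0.4167.

0.417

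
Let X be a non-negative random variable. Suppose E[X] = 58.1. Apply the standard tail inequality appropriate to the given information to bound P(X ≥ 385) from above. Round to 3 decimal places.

0.151

Only the mean of a non-negative variable is known, so Markov's inequality is the applicable tail bound.
Markov's inequality: for a non-negative random variable, P(X ≥ a) ≤ E[X]/a.
Here E[X] = 58.1 and a = 385, so the bound is 58.1/385 = 0.1509.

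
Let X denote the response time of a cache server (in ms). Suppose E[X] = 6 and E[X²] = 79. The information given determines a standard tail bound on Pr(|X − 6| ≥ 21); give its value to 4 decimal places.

The first two moments determine the variance, so Chebyshev's inequality is the sharpest standard bound available.
Var(X) = E[X²] − (E[X])² = 79 − 36 = 43.
Chebyshev's inequality: Pr(|X − μ| ≥ t) ≤ Var(X)/t² = 43/441 = 0.0975.

0.0975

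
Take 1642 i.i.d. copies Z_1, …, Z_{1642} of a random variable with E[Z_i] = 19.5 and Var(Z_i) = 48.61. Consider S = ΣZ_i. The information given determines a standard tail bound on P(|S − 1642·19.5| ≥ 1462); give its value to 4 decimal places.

0.0373

With mean and variance of each term known, Chebyshev's inequality bounds the deviation of the sum (or sample mean).
Var(S) = n·Var(Z_i) = 1642·48.61 = 79817.62.
Chebyshev: P(|S − 1642·19.5| ≥ 1462) ≤ Var(S)/1462² = 79817.62/2137444 = 0.0373.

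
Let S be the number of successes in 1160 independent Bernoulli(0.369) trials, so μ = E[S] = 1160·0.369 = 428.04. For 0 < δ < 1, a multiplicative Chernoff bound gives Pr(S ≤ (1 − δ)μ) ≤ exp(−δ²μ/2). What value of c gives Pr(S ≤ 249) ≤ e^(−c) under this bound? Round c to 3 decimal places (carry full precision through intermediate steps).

Write 249 = (1 − δ)μ, so δ = 1 − 249/428.04 = 0.4182787…
Then the exponent is δ²μ/2 = (μ − 249)²/(2μ) = 37.444306.

37.444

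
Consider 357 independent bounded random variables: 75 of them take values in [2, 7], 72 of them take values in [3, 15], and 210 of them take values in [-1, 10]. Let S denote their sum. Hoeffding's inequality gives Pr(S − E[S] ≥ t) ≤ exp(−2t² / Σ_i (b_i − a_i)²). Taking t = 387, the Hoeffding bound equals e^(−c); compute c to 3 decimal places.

Σ(b_i − a_i)² = 75·5² + 72·12² + 210·11² = 37653.
c = 2t² / 37653 = 2·387² / 37653 = 7.9552.

7.955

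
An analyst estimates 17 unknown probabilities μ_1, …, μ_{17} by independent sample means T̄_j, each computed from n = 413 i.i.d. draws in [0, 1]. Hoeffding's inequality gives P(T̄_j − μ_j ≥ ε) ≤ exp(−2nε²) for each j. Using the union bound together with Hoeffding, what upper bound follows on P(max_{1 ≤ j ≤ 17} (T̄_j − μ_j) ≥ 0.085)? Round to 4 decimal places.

Per-experiment Hoeffding bound: exp(−2·413·0.085²) = exp(−5.96785) = 0.0025597.
Union bound over 17 events: 17·0.0025597 = 0.04352.

0.0435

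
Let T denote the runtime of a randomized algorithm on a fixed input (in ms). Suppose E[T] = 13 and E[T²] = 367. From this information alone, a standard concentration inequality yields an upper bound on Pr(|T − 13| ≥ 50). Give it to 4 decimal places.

0.0792

The first two moments determine the variance, so Chebyshev's inequality is the sharpest standard bound available.
Var(T) = E[T²] − (E[T])² = 367 − 169 = 198.
Chebyshev's inequality: Pr(|T − μ| ≥ t) ≤ Var(T)/t² = 198/2500 = 0.0792.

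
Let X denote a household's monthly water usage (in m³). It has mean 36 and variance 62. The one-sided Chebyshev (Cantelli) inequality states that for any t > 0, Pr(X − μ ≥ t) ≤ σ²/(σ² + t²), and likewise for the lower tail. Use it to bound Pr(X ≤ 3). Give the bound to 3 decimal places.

0.054

Here σ² = 62 and t = 33, so σ² + t² = 1151.
Cantelli's bound: 62/1151 = 0.0539.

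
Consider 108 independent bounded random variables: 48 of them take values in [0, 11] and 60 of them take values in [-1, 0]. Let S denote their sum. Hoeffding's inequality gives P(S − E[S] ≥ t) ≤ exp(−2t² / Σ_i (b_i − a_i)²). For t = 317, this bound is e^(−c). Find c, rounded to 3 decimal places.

34.250

Σ(b_i − a_i)² = 48·11² + 60·1² = 5868.
c = 2t² / 5868 = 2·317² / 5868 = 34.2498.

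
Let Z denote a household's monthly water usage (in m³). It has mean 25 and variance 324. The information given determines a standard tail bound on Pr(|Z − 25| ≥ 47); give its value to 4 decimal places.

0.1467

Mean and variance are known, so Chebyshev's inequality applies.
Chebyshev: Pr(|Z − μ| ≥ t) ≤ Var(Z)/t².
Bound = 324 / 2209 = 0.1467.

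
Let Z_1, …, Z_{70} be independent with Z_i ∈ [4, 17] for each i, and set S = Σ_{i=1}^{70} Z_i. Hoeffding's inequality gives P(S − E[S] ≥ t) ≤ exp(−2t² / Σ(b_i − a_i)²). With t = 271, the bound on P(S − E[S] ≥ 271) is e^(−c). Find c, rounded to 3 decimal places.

Σ(b_i − a_i)² = 70·(13)² = 11830.
c = 2t²/11830 = 2·271²/11830 = 12.4161.

12.416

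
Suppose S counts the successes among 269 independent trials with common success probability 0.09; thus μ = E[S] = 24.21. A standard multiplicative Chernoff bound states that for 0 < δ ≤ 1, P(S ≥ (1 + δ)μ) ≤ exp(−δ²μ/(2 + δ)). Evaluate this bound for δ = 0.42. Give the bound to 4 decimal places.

Exponent = δ²μ/(2 + δ) = 0.42²·24.21/2.42 = 1.7647.
Bound = exp(−1.7647) = 0.17123.

0.1712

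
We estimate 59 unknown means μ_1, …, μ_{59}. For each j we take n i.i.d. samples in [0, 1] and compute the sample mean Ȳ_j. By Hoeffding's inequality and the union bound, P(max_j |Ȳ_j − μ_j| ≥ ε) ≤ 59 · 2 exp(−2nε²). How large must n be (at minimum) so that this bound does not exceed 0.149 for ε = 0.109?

281

Need 2·59·exp(−2nε²) ≤ 0.149, i.e. exp(−2nε²) ≤ 0.149/118.
So 2nε² ≥ ln(118/0.149) = 6.674494.
Hence n ≥ 6.674494/(2·0.109²) = 280.889.
The smallest integer n is 281.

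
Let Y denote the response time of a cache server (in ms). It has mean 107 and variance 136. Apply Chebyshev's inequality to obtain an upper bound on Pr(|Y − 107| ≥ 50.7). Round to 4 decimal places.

0.0529

Chebyshev: Pr(|Y − μ| ≥ t) ≤ Var(Y)/t².
Bound = 136 / 2570.49 = 0.0529.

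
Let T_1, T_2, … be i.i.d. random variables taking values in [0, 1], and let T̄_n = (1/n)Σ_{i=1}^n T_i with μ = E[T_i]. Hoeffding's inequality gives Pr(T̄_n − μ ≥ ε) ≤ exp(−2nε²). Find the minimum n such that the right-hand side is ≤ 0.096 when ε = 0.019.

Require exp(−2nε²) ≤ 0.096, i.e. 2nε² ≥ ln(1/0.096) = 2.343407.
So n ≥ 2.343407 / (2·0.019²) = 3245.716.
The smallest integer n is 3246.

3246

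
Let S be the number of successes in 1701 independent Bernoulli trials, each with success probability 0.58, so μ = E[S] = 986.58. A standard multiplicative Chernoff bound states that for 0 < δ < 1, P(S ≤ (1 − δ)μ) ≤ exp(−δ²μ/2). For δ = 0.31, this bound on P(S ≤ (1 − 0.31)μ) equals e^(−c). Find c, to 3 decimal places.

c = δ²μ/2 = 0.31²·986.58/2 = 47.4052.

47.405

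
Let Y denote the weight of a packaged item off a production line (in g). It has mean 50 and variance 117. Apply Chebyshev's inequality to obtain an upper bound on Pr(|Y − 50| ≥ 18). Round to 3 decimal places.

0.361

Chebyshev: Pr(|Y − μ| ≥ t) ≤ Var(Y)/t².
Bound = 117 / 324 = 0.3611.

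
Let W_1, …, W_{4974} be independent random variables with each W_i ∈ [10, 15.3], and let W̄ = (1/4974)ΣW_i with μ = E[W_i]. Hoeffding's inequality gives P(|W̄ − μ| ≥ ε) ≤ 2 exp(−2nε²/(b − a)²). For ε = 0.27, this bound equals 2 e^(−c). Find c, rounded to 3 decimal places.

c = 2nε²/(b − a)² = 2·4974·0.27² / 5.3² = 25.8173.

25.817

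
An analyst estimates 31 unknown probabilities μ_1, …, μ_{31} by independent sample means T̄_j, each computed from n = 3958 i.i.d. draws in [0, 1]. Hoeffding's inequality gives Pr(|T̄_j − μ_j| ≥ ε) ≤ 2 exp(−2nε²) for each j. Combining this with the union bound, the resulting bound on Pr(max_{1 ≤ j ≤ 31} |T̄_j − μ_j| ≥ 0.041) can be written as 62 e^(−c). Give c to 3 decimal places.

Union bound over the 31 events: Pr(max_{1 ≤ j ≤ 31} |T̄_j − μ_j| ≥ 0.041) ≤ 31·2·exp(−2nε²) = 62 exp(−2·3958·0.041²).
So c = 2·3958·0.041² = 13.3068.

13.307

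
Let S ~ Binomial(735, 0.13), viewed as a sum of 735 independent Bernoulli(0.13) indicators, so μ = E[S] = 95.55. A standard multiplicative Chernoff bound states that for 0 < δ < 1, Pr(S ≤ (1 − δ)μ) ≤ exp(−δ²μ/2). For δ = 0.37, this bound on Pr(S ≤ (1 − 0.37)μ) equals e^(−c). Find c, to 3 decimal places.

c = δ²μ/2 = 0.37²·95.55/2 = 6.5404.

6.540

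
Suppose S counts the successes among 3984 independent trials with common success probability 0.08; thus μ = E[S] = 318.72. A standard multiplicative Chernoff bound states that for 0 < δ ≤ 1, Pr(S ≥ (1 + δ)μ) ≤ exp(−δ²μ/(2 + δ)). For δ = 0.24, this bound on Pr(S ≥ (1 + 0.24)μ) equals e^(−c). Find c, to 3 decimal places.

c = δ²μ/(2 + δ) = 0.24²·318.72/(2 + 0.24) = 8.1957.

8.196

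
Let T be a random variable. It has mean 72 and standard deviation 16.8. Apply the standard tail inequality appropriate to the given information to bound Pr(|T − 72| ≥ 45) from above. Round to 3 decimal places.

Mean and variance are known, so Chebyshev's inequality applies.
Chebyshev: Pr(|T − μ| ≥ t) ≤ Var(T)/t².
Var(T) = σ² = 16.8² = 282.24.
Bound = 282.24 / 2025 = 0.1394.

0.139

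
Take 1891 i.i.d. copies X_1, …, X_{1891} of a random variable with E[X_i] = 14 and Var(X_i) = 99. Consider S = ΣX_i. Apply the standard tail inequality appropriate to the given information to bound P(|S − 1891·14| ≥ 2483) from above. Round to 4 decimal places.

With mean and variance of each term known, Chebyshev's inequality bounds the deviation of the sum (or sample mean).
Var(S) = n·Var(X_i) = 1891·99 = 187209.
Chebyshev: P(|S − 1891·14| ≥ 2483) ≤ Var(S)/2483² = 187209/6165289 = 0.0304.

0.0304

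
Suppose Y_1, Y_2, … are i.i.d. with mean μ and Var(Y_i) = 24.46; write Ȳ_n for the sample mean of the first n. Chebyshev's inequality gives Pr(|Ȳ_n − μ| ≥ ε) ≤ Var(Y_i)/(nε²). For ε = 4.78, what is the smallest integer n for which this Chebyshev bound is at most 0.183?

Require 24.46/(n·4.78²) ≤ 0.183, i.e. n ≥ 24.46/(0.183·4.78²) = 5.850.
The smallest integer n is 6.

6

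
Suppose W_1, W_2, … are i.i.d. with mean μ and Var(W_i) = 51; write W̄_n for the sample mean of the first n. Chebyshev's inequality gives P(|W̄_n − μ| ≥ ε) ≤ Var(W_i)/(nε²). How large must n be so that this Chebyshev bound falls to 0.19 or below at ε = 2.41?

Require 51/(n·2.41²) ≤ 0.19, i.e. n ≥ 51/(0.19·2.41²) = 46.215.
The smallest integer n is 47.

47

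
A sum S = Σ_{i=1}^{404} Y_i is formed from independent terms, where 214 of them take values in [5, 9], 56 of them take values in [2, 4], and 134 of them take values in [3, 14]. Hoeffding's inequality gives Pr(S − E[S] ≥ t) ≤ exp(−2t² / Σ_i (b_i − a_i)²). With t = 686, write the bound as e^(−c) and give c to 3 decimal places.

Σ(b_i − a_i)² = 214·4² + 56·2² + 134·11² = 19862.
c = 2t² / 19862 = 2·686² / 19862 = 47.3866.

47.387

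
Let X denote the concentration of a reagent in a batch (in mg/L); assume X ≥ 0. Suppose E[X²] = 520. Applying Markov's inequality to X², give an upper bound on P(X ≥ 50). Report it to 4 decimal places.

Since X ≥ 0, the event {X ≥ 50} is the same as {X² ≥ 2500}.
Markov's inequality applied to X² gives P(X² ≥ 2500) ≤ E[X²]/2500 = 520/2500 = 0.2080.

0.2080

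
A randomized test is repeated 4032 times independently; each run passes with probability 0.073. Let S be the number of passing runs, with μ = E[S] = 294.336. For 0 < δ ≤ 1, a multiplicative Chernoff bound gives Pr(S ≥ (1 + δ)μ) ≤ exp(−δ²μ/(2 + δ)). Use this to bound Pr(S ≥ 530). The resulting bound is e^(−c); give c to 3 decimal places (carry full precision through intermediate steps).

67.372

Write 530 = (1 + δ)μ, so δ = 530/294.336 − 1 = 0.8006632…
Then the exponent is δ²μ/(2 + δ) = (530 − μ)² / (μ·(2 + δ)) = 67.372432.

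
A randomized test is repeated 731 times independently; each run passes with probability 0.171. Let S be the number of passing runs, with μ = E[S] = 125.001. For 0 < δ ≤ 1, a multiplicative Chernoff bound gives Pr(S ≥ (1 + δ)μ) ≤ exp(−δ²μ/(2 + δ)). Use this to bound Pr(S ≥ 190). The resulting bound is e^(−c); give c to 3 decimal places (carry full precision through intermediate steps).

Write 190 = (1 + δ)μ, so δ = 190/125.001 − 1 = 0.5199878…
Then the exponent is δ²μ/(2 + δ) = (190 − μ)² / (μ·(2 + δ)) = 13.412243.

13.412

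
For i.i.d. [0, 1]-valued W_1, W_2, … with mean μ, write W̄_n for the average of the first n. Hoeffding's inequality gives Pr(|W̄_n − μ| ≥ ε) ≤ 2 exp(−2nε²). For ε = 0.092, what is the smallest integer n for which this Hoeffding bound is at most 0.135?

Require 2·exp(−2nε²) ≤ 0.135, i.e. 2nε² ≥ ln(2/0.135) = 2.695628.
So n ≥ 2.695628 / (2·0.092²) = 159.241.
The smallest integer n is 160.

160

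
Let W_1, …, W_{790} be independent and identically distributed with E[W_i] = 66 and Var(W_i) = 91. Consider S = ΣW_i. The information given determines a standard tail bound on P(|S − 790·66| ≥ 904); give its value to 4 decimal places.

0.0880

With mean and variance of each term known, Chebyshev's inequality bounds the deviation of the sum (or sample mean).
Var(S) = n·Var(W_i) = 790·91 = 71890.
Chebyshev: P(|S − 790·66| ≥ 904) ≤ Var(S)/904² = 71890/817216 = 0.0880.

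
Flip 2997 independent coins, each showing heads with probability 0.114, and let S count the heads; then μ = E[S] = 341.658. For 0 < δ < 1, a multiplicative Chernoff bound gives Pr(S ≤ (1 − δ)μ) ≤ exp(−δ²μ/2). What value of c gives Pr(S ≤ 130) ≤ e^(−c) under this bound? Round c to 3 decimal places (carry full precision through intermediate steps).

Write 130 = (1 − δ)μ, so δ = 1 − 130/341.658 = 0.6195025…
Then the exponent is δ²μ/2 = (μ − 130)²/(2μ) = 65.561335.

65.561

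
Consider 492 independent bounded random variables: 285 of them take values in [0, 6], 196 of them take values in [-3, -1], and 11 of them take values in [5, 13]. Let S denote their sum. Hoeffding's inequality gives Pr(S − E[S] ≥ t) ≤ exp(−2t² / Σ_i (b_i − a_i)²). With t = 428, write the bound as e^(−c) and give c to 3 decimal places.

Σ(b_i − a_i)² = 285·6² + 196·2² + 11·8² = 11748.
c = 2t² / 11748 = 2·428² / 11748 = 31.1856.

31.186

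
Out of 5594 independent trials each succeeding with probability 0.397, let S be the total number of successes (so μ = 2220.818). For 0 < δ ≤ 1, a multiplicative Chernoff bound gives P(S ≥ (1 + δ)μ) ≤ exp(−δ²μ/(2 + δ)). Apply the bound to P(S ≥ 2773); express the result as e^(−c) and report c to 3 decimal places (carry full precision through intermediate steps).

Write 2773 = (1 + δ)μ, so δ = 2773/2220.818 − 1 = 0.248639…
Then the exponent is δ²μ/(2 + δ) = (2773 − μ)² / (μ·(2 + δ)) = 61.056482.

61.056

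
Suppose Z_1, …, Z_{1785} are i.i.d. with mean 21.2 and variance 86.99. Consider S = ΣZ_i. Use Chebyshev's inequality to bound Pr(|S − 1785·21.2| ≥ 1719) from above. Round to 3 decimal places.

Var(S) = n·Var(Z_i) = 1785·86.99 = 155277.15.
Chebyshev: Pr(|S − 1785·21.2| ≥ 1719) ≤ Var(S)/1719² = 155277.15/2954961 = 0.0525.

0.053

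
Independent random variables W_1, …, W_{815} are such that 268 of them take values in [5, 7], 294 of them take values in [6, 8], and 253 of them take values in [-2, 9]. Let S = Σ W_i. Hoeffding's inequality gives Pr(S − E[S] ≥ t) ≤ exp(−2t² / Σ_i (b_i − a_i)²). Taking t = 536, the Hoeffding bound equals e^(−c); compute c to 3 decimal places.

17.486

Σ(b_i − a_i)² = 268·2² + 294·2² + 253·11² = 32861.
c = 2t² / 32861 = 2·536² / 32861 = 17.4855.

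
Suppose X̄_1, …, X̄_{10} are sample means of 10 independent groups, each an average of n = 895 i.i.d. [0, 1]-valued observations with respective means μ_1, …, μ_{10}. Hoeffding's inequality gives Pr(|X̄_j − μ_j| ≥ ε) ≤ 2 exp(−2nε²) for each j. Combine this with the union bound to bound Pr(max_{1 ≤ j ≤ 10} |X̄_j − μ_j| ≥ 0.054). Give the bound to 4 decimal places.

Per-experiment Hoeffding bound: 2·exp(−2·895·0.054²) = 2·exp(−5.21964) = 0.010819.
Union bound over 10 events: 10·0.010819 = 0.10819.

0.1082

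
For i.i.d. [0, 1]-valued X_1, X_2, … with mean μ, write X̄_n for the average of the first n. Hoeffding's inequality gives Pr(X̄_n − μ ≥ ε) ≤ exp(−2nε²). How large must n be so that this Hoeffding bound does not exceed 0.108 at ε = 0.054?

382

Require exp(−2nε²) ≤ 0.108, i.e. 2nε² ≥ ln(1/0.108) = 2.225624.
So n ≥ 2.225624 / (2·0.054²) = 381.623.
The smallest integer n is 382.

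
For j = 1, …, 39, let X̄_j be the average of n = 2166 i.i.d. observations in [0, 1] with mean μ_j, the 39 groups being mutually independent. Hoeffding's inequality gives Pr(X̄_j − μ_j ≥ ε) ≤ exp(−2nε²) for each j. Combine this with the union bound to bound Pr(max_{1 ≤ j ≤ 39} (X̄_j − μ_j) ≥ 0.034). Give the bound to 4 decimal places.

0.2607

Per-experiment Hoeffding bound: exp(−2·2166·0.034²) = exp(−5.00779) = 0.0066856.
Union bound over 39 events: 39·0.0066856 = 0.26074.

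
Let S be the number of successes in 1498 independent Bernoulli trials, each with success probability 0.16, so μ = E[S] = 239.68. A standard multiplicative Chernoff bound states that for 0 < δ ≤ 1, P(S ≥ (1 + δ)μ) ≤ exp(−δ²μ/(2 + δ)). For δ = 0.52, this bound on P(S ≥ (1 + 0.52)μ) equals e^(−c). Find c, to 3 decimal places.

25.718

c = δ²μ/(2 + δ) = 0.52²·239.68/(2 + 0.52) = 25.7180.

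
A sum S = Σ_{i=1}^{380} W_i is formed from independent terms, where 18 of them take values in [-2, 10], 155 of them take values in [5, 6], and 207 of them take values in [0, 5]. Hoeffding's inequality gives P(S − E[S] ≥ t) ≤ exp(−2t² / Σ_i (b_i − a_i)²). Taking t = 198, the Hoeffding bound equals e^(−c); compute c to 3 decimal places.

Σ(b_i − a_i)² = 18·12² + 155·1² + 207·5² = 7922.
c = 2t² / 7922 = 2·198² / 7922 = 9.8975.

9.898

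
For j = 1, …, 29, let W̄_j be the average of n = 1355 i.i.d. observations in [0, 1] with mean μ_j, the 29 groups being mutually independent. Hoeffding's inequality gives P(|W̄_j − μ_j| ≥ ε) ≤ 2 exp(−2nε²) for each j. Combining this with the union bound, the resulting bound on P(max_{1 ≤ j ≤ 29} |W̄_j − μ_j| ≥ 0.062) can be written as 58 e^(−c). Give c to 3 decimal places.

10.417

Union bound over the 29 events: P(max_{1 ≤ j ≤ 29} |W̄_j − μ_j| ≥ 0.062) ≤ 29·2·exp(−2nε²) = 58 exp(−2·1355·0.062²).
So c = 2·1355·0.062² = 10.4172.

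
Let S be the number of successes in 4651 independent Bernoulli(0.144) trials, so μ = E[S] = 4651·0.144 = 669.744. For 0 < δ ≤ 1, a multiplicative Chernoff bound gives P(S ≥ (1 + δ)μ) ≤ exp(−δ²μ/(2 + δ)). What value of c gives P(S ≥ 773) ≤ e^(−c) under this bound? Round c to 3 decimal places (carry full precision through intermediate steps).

Write 773 = (1 + δ)μ, so δ = 773/669.744 − 1 = 0.1541723…
Then the exponent is δ²μ/(2 + δ) = (773 − μ)² / (μ·(2 + δ)) = 7.389947.

7.390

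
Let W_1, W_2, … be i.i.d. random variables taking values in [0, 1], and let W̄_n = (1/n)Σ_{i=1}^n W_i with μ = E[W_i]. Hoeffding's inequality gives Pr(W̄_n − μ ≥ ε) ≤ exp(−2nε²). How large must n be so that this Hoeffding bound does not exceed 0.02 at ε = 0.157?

80

Require exp(−2nε²) ≤ 0.02, i.e. 2nε² ≥ ln(1/0.02) = 3.912023.
So n ≥ 3.912023 / (2·0.157²) = 79.355.
The smallest integer n is 80.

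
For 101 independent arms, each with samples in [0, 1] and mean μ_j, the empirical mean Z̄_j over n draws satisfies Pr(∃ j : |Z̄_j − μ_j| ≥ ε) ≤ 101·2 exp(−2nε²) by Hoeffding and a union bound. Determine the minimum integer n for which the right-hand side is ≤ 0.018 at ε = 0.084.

Need 2·101·exp(−2nε²) ≤ 0.018, i.e. exp(−2nε²) ≤ 0.018/202.
So 2nε² ≥ ln(202/0.018) = 9.325651.
Hence n ≥ 9.325651/(2·0.084²) = 660.831.
The smallest integer n is 661.

661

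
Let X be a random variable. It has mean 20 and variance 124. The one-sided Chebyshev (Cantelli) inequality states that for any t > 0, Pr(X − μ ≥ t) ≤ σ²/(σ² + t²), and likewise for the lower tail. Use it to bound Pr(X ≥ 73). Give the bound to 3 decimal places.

0.042

Here σ² = 124 and t = 53, so σ² + t² = 2933.
Cantelli's bound: 124/2933 = 0.0423.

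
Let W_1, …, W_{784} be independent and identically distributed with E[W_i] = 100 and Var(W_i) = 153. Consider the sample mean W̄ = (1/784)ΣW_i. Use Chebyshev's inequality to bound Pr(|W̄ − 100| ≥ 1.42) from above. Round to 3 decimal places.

0.097

Var(W̄) = Var(W_i)/n = 153/784 = 0.19515.
Chebyshev: Pr(|W̄ − 100| ≥ 1.42) ≤ Var(W̄)/(1.42)² = 153/(784·1.42²) = 0.0968.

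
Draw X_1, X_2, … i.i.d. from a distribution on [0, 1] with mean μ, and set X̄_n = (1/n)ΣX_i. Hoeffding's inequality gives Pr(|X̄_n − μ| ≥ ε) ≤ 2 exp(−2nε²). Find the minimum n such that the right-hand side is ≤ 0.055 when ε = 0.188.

51

Require 2·exp(−2nε²) ≤ 0.055, i.e. 2nε² ≥ ln(2/0.055) = 3.593569.
So n ≥ 3.593569 / (2·0.188²) = 50.837.
The smallest integer n is 51.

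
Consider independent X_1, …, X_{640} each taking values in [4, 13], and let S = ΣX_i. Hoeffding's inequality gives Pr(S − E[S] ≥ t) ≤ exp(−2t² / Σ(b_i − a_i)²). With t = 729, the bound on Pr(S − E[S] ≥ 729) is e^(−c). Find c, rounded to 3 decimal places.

20.503

Σ(b_i − a_i)² = 640·(9)² = 51840.
c = 2t²/51840 = 2·729²/51840 = 20.5031.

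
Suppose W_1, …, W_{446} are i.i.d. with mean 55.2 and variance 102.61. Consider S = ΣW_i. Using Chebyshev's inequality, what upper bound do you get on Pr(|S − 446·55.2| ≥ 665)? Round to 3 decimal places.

Var(S) = n·Var(W_i) = 446·102.61 = 45764.06.
Chebyshev: Pr(|S − 446·55.2| ≥ 665) ≤ Var(S)/665² = 45764.06/442225 = 0.1035.

0.103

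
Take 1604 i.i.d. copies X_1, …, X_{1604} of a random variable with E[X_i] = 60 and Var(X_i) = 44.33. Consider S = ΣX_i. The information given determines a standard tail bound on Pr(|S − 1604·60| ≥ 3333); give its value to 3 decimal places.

0.006

With mean and variance of each term known, Chebyshev's inequality bounds the deviation of the sum (or sample mean).
Var(S) = n·Var(X_i) = 1604·44.33 = 71105.32.
Chebyshev: Pr(|S − 1604·60| ≥ 3333) ≤ Var(S)/3333² = 71105.32/11108889 = 0.0064.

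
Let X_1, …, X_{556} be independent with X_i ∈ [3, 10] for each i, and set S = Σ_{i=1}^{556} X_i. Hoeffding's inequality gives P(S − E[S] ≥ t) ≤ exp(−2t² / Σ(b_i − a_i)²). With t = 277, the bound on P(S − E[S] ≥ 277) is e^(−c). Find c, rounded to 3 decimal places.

5.633

Σ(b_i − a_i)² = 556·(7)² = 27244.
c = 2t²/27244 = 2·277²/27244 = 5.6327.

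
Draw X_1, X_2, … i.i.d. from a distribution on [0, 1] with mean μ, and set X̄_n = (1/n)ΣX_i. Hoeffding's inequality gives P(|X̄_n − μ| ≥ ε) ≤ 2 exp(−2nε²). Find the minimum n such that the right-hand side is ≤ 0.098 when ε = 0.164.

57

Require 2·exp(−2nε²) ≤ 0.098, i.e. 2nε² ≥ ln(2/0.098) = 3.015935.
So n ≥ 3.015935 / (2·0.164²) = 56.067.
The smallest integer n is 57.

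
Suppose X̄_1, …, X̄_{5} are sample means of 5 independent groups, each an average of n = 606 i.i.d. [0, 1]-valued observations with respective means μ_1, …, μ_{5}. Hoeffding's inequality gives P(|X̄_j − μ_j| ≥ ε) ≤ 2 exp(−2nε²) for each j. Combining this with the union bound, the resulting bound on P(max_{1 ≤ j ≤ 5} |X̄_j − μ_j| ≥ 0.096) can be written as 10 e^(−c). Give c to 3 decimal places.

Union bound over the 5 events: P(max_{1 ≤ j ≤ 5} |X̄_j − μ_j| ≥ 0.096) ≤ 5·2·exp(−2nε²) = 10 exp(−2·606·0.096²).
So c = 2·606·0.096² = 11.1698.

11.170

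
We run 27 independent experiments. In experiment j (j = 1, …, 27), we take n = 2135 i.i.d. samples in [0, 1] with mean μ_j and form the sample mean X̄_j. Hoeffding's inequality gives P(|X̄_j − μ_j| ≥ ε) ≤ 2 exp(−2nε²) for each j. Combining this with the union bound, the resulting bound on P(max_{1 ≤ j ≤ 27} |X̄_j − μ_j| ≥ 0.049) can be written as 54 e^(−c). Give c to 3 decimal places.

Union bound over the 27 events: P(max_{1 ≤ j ≤ 27} |X̄_j − μ_j| ≥ 0.049) ≤ 27·2·exp(−2nε²) = 54 exp(−2·2135·0.049²).
So c = 2·2135·0.049² = 10.2523.

10.252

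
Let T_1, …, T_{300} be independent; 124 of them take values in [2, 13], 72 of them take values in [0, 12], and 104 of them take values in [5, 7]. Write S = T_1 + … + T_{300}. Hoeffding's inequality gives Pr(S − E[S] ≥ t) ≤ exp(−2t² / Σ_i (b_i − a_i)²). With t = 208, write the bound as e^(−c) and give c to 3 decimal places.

3.355

Σ(b_i − a_i)² = 124·11² + 72·12² + 104·2² = 25788.
c = 2t² / 25788 = 2·208² / 25788 = 3.3554.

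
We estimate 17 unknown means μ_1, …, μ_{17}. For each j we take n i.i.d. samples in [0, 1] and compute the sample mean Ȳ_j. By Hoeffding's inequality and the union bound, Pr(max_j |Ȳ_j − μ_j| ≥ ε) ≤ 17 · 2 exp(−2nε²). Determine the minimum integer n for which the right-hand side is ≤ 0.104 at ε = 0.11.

240

Need 2·17·exp(−2nε²) ≤ 0.104, i.e. exp(−2nε²) ≤ 0.104/34.
So 2nε² ≥ ln(34/0.104) = 5.789725.
Hence n ≥ 5.789725/(2·0.11²) = 239.245.
The smallest integer n is 240.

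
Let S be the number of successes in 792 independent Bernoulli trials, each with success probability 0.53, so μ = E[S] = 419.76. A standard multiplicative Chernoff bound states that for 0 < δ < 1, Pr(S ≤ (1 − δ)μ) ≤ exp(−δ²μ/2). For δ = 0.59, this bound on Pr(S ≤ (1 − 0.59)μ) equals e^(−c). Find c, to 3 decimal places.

c = δ²μ/2 = 0.59²·419.76/2 = 73.0592.

73.059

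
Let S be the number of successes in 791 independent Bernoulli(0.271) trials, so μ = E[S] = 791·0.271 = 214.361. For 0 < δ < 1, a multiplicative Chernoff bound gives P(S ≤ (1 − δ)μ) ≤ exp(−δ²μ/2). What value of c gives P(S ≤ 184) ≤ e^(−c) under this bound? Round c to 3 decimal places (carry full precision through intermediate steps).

2.150

Write 184 = (1 − δ)μ, so δ = 1 − 184/214.361 = 0.1416349…
Then the exponent is δ²μ/2 = (μ − 184)²/(2μ) = 2.150089.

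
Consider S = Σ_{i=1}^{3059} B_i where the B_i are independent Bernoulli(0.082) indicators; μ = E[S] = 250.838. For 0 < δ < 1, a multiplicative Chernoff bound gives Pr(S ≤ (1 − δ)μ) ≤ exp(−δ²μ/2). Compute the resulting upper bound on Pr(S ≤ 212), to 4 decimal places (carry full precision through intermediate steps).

Write 212 = (1 − δ)μ, so δ = 1 − 212/250.838 = 0.154833…
Then the exponent is δ²μ/2 = (μ − 212)²/(2μ) = 3.006702.
Bound = exp(−3.006702) = 0.04945.

0.0495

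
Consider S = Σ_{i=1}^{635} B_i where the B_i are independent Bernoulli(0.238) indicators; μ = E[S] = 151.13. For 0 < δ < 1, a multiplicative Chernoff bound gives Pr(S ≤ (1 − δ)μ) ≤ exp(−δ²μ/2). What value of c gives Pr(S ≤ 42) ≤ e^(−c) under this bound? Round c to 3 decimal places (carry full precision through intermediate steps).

39.401

Write 42 = (1 − δ)μ, so δ = 1 − 42/151.13 = 0.7220936…
Then the exponent is δ²μ/2 = (μ − 42)²/(2μ) = 39.401035.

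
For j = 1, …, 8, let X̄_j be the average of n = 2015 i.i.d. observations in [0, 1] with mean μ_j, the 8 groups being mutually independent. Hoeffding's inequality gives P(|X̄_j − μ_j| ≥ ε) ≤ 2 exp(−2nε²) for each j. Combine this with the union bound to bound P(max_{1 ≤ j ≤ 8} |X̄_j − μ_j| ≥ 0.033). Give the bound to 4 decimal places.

0.1987

Per-experiment Hoeffding bound: 2·exp(−2·2015·0.033²) = 2·exp(−4.38867) = 0.024834.
Union bound over 8 events: 8·0.024834 = 0.19868.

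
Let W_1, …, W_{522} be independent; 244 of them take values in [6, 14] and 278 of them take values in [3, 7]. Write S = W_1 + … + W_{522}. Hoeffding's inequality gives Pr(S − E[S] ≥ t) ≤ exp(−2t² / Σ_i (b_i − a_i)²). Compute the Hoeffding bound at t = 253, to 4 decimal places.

Σ(b_i − a_i)² = 244·8² + 278·4² = 20064.
Exponent = 2·253² / 20064 = 6.38048.
Bound = exp(−6.38048) = 0.00169.

0.0017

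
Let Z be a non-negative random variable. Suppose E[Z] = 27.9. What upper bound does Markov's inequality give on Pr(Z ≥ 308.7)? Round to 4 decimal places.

0.0904

Markov's inequality: for a non-negative random variable, Pr(Z ≥ a) ≤ E[Z]/a.
Here E[Z] = 27.9 and a = 308.7, so the bound is 27.9/308.7 = 0.0904.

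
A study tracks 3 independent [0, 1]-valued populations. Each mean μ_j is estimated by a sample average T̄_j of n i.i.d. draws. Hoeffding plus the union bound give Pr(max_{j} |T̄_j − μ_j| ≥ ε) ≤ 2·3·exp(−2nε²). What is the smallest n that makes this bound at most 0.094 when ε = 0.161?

Need 2·3·exp(−2nε²) ≤ 0.094, i.e. exp(−2nε²) ≤ 0.094/6.
So 2nε² ≥ ln(6/0.094) = 4.156220.
Hence n ≥ 4.156220/(2·0.161²) = 80.171.
The smallest integer n is 81.

81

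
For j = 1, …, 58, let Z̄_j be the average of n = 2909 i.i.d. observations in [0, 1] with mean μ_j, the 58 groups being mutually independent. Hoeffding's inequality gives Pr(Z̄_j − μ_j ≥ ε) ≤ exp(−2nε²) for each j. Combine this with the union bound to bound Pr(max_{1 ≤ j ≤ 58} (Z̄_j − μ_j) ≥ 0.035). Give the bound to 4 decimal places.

0.0466

Per-experiment Hoeffding bound: exp(−2·2909·0.035²) = exp(−7.12705) = 0.00080308.
Union bound over 58 events: 58·0.00080308 = 0.04658.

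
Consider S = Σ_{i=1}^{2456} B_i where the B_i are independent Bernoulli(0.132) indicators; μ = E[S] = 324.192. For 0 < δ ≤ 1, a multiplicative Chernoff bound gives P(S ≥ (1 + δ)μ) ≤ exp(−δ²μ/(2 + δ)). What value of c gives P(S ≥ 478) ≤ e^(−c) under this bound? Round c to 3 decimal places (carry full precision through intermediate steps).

29.490

Write 478 = (1 + δ)μ, so δ = 478/324.192 − 1 = 0.4744349…
Then the exponent is δ²μ/(2 + δ) = (478 − μ)² / (μ·(2 + δ)) = 29.490323.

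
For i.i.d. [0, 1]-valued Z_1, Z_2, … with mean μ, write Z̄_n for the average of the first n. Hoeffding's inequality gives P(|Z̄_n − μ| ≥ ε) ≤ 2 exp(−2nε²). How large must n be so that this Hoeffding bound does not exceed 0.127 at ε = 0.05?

552

Require 2·exp(−2nε²) ≤ 0.127, i.e. 2nε² ≥ ln(2/0.127) = 2.756715.
So n ≥ 2.756715 / (2·0.05²) = 551.343.
The smallest integer n is 552.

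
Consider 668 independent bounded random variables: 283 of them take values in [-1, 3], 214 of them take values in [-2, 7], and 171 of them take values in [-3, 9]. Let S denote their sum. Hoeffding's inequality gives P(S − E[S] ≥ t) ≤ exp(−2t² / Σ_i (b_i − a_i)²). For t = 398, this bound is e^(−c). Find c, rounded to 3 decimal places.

Σ(b_i − a_i)² = 283·4² + 214·9² + 171·12² = 46486.
c = 2t² / 46486 = 2·398² / 46486 = 6.8151.

6.815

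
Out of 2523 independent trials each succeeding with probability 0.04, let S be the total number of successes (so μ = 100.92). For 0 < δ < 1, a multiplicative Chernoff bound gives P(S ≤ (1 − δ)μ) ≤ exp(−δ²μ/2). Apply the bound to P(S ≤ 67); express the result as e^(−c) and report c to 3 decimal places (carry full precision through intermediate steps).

Write 67 = (1 − δ)μ, so δ = 1 − 67/100.92 = 0.3361078…
Then the exponent is δ²μ/2 = (μ − 67)²/(2μ) = 5.700388.

5.700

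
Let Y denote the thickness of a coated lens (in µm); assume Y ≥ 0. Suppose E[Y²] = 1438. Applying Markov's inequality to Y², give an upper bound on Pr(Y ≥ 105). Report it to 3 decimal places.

0.130

Since Y ≥ 0, the event {Y ≥ 105} is the same as {Y² ≥ 11025}.
Markov's inequality applied to Y² gives Pr(Y² ≥ 11025) ≤ E[Y²]/11025 = 1438/11025 = 0.1304.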